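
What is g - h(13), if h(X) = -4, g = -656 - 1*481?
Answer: -1133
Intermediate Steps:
g = -1137 (g = -656 - 481 = -1137)
g - h(13) = -1137 - 1*(-4) = -1137 + 4 = -1133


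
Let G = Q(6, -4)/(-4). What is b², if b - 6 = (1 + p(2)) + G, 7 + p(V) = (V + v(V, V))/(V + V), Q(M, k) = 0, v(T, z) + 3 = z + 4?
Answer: 25/16 ≈ 1.5625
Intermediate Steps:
v(T, z) = 1 + z (v(T, z) = -3 + (z + 4) = -3 + (4 + z) = 1 + z)
p(V) = -7 + (1 + 2*V)/(2*V) (p(V) = -7 + (V + (1 + V))/(V + V) = -7 + (1 + 2*V)/((2*V)) = -7 + (1 + 2*V)*(1/(2*V)) = -7 + (1 + 2*V)/(2*V))
G = 0 (G = 0/(-4) = 0*(-¼) = 0)
b = 5/4 (b = 6 + ((1 + (-6 + (½)/2)) + 0) = 6 + ((1 + (-6 + (½)*(½))) + 0) = 6 + ((1 + (-6 + ¼)) + 0) = 6 + ((1 - 23/4) + 0) = 6 + (-19/4 + 0) = 6 - 19/4 = 5/4 ≈ 1.2500)
b² = (5/4)² = 25/16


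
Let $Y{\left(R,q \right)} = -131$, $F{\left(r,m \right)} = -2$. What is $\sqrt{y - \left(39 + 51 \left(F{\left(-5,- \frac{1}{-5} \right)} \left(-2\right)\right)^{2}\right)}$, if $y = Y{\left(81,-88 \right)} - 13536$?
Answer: $i \sqrt{14522} \approx 120.51 i$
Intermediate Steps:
$y = -13667$ ($y = -131 - 13536 = -13667$)
$\sqrt{y - \left(39 + 51 \left(F{\left(-5,- \frac{1}{-5} \right)} \left(-2\right)\right)^{2}\right)} = \sqrt{-13667 - \left(39 + 51 \left(\left(-2\right) \left(-2\right)\right)^{2}\right)} = \sqrt{-13667 - \left(39 + 51 \cdot 4^{2}\right)} = \sqrt{-13667 - 855} = \sqrt{-14522} = i \sqrt{14522}$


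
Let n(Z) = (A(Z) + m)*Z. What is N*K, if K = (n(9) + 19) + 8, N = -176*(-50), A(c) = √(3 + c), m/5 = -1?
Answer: -158400 + 158400*√3 ≈ 1.1596e+5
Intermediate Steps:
m = -5 (m = 5*(-1) = -5)
N = 8800
n(Z) = Z*(-5 + √(3 + Z)) (n(Z) = (√(3 + Z) - 5)*Z = (-5 + √(3 + Z))*Z = Z*(-5 + √(3 + Z)))
K = -18 + 18*√3 (K = (9*(-5 + √(3 + 9)) + 19) + 8 = (9*(-5 + √12) + 19) + 8 = (9*(-5 + 2*√3) + 19) + 8 = ((-45 + 18*√3) + 19) + 8 = (-26 + 18*√3) + 8 = -18 + 18*√3 ≈ 13.177)
N*K = 8800*(-18 + 18*√3) = -158400 + 158400*√3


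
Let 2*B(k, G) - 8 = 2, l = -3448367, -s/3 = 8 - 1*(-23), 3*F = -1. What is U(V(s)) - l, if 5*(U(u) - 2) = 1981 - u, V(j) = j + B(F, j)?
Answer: 17243914/5 ≈ 3.4488e+6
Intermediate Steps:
F = -1/3 (F = (1/3)*(-1) = -1/3 ≈ -0.33333)
s = -93 (s = -3*(8 - 1*(-23)) = -3*(8 + 23) = -3*31 = -93)
B(k, G) = 5 (B(k, G) = 4 + (1/2)*2 = 4 + 1 = 5)
V(j) = 5 + j (V(j) = j + 5 = 5 + j)
U(u) = 1991/5 - u/5 (U(u) = 2 + (1981 - u)/5 = 2 + (1981/5 - u/5) = 1991/5 - u/5)
U(V(s)) - l = (1991/5 - (5 - 93)/5) - 1*(-3448367) = (1991/5 - 1/5*(-88)) + 3448367 = (1991/5 + 88/5) + 3448367 = 2079/5 + 3448367 = 17243914/5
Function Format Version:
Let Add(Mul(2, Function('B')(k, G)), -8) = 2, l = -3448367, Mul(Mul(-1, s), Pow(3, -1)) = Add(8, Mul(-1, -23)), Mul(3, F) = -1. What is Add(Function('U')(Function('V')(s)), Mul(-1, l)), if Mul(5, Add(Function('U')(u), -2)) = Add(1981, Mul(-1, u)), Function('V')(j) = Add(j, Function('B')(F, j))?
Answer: Rational(17243914, 5) ≈ 3.4488e+6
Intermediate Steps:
F = Rational(-1, 3) (F = Mul(Rational(1, 3), -1) = Rational(-1, 3) ≈ -0.33333)
s = -93 (s = Mul(-3, Add(8, Mul(-1, -23))) = Mul(-3, Add(8, 23)) = Mul(-3, 31) = -93)
Function('B')(k, G) = 5 (Function('B')(k, G) = Add(4, Mul(Rational(1, 2), 2)) = Add(4, 1) = 5)
Function('V')(j) = Add(5, j) (Function('V')(j) = Add(j, 5) = Add(5, j))
Function('U')(u) = Add(Rational(1991, 5), Mul(Rational(-1, 5), u)) (Function('U')(u) = Add(2, Mul(Rational(1, 5), Add(1981, Mul(-1, u)))) = Add(2, Add(Rational(1981, 5), Mul(Rational(-1, 5), u))) = Add(Rational(1991, 5), Mul(Rational(-1, 5), u)))
Add(Function('U')(Function('V')(s)), Mul(-1, l)) = Add(Add(Rational(1991, 5), Mul(Rational(-1, 5), Add(5, -93))), Mul(-1, -3448367)) = Add(Add(Rational(1991, 5), Mul(Rational(-1, 5), -88)), 3448367) = Add(Add(Rational(1991, 5), Rational(88, 5)), 3448367) = Add(Rational(2079, 5), 3448367) = Rational(17243914, 5)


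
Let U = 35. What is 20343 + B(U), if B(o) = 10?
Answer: 20353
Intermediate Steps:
20343 + B(U) = 20343 + 10 = 20353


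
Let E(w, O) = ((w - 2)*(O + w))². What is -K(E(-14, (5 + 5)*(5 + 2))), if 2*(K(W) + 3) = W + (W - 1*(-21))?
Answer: -1605647/2 ≈ -8.0282e+5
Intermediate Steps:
E(w, O) = (-2 + w)²*(O + w)² (E(w, O) = ((-2 + w)*(O + w))² = (-2 + w)²*(O + w)²)
K(W) = 15/2 + W (K(W) = -3 + (W + (W - 1*(-21)))/2 = -3 + (W + (W + 21))/2 = -3 + (W + (21 + W))/2 = -3 + (21 + 2*W)/2 = -3 + (21/2 + W) = 15/2 + W)
-K(E(-14, (5 + 5)*(5 + 2))) = -(15/2 + (-2 - 14)²*((5 + 5)*(5 + 2) - 14)²) = -(15/2 + (-16)²*(10*7 - 14)²) = -(15/2 + 256*(70 - 14)²) = -(15/2 + 256*56²) = -(15/2 + 256*3136) = -(15/2 + 802816) = -1*1605647/2 = -1605647/2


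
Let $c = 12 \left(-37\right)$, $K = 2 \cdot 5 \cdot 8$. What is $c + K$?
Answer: $-364$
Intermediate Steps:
$K = 80$ ($K = 10 \cdot 8 = 80$)
$c = -444$
$c + K = -444 + 80 = -364$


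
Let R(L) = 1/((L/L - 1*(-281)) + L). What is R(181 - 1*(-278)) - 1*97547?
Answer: -72282326/741 ≈ -97547.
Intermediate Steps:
R(L) = 1/(282 + L) (R(L) = 1/((1 + 281) + L) = 1/(282 + L))
R(181 - 1*(-278)) - 1*97547 = 1/(282 + (181 - 1*(-278))) - 1*97547 = 1/(282 + (181 + 278)) - 97547 = 1/(282 + 459) - 97547 = 1/741 - 97547 = -72282326/741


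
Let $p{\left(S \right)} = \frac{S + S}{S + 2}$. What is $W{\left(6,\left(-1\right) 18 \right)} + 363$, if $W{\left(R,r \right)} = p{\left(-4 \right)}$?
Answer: $367$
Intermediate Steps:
$p{\left(S \right)} = \frac{2 S}{2 + S}$
$W{\left(R,r \right)} = 4$ ($W{\left(R,r \right)} = 2 \left(-4\right) \frac{1}{2 - 4} = 2 \left(-4\right) \frac{1}{-2} = 2 \left(-4\right) \left(- \frac{1}{2}\right) = 4$)
$W{\left(6,\left(-1\right) 18 \right)} + 363 = 4 + 363 = 367$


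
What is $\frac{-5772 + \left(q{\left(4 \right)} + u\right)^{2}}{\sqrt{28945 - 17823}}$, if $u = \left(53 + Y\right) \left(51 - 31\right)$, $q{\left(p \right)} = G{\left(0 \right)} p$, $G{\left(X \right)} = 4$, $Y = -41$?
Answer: $\frac{446 \sqrt{11122}}{83} \approx 566.69$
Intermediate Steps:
$q{\left(p \right)} = 4 p$
$u = 240$ ($u = \left(53 - 41\right) \left(51 - 31\right) = 12 \cdot 20 = 240$)
$\frac{-5772 + \left(q{\left(4 \right)} + u\right)^{2}}{\sqrt{28945 - 17823}} = \frac{-5772 + \left(4 \cdot 4 + 240\right)^{2}}{\sqrt{28945 - 17823}} = \frac{-5772 + \left(16 + 240\right)^{2}}{\sqrt{11122}} = \left(-5772 + 256^{2}\right) \frac{\sqrt{11122}}{11122} = \left(-5772 + 65536\right) \frac{\sqrt{11122}}{11122} = 59764 \frac{\sqrt{11122}}{11122} = \frac{446 \sqrt{11122}}{83}$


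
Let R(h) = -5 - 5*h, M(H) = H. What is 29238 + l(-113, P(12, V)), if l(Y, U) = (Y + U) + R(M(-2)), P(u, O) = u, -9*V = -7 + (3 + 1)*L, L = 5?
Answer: 29142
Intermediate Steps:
V = -13/9 (V = -(-7 + (3 + 1)*5)/9 = -(-7 + 4*5)/9 = -(-7 + 20)/9 = -⅑*13 = -13/9 ≈ -1.4444)
l(Y, U) = 5 + U + Y (l(Y, U) = (Y + U) + (-5 - 5*(-2)) = (U + Y) + (-5 + 10) = (U + Y) + 5 = 5 + U + Y)
29238 + l(-113, P(12, V)) = 29238 + (5 + 12 - 113) = 29238 - 96 = 29142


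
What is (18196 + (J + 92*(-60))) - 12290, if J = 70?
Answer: 456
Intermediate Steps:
(18196 + (J + 92*(-60))) - 12290 = (18196 + (70 + 92*(-60))) - 12290 = (18196 + (70 - 5520)) - 12290 = (18196 - 5450) - 12290 = 12746 - 12290 = 456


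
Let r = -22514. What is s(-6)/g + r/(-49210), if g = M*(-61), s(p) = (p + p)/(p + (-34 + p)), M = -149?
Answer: 2353389709/5143601435 ≈ 0.45754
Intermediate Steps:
s(p) = 2*p/(-34 + 2*p) (s(p) = (2*p)/(-34 + 2*p) = 2*p/(-34 + 2*p))
g = 9089 (g = -149*(-61) = 9089)
s(-6)/g + r/(-49210) = -6/(-17 - 6)/9089 - 22514/(-49210) = -6/(-23)*(1/9089) - 22514*(-1/49210) = -6*(-1/23)*(1/9089) + 11257/24605 = (6/23)*(1/9089) + 11257/24605 = 6/209047 + 11257/24605 = 2353389709/5143601435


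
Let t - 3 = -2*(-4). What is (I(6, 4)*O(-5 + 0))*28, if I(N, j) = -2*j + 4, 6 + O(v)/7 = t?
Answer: -3920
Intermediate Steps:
t = 11 (t = 3 - 2*(-4) = 3 + 8 = 11)
O(v) = 35 (O(v) = -42 + 7*11 = -42 + 77 = 35)
I(N, j) = 4 - 2*j
(I(6, 4)*O(-5 + 0))*28 = ((4 - 2*4)*35)*28 = ((4 - 8)*35)*28 = -4*35*28 = -140*28 = -3920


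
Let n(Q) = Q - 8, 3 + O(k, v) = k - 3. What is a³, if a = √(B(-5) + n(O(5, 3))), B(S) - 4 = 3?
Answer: -2*I*√2 ≈ -2.8284*I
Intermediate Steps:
O(k, v) = -6 + k (O(k, v) = -3 + (k - 3) = -3 + (-3 + k) = -6 + k)
B(S) = 7 (B(S) = 4 + 3 = 7)
n(Q) = -8 + Q
a = I*√2 (a = √(7 + (-8 + (-6 + 5))) = √(7 + (-8 - 1)) = √(7 - 9) = √(-2) = I*√2 ≈ 1.4142*I)
a³ = (I*√2)³ = -2*I*√2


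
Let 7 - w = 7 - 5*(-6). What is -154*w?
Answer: 4620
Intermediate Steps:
w = -30 (w = 7 - (7 - 5*(-6)) = 7 - (7 + 30) = 7 - 1*37 = 7 - 37 = -30)
-154*w = -154*(-30) = 4620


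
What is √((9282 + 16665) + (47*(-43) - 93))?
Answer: √23833 ≈ 154.38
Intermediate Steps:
√((9282 + 16665) + (47*(-43) - 93)) = √(25947 + (-2021 - 93)) = √(25947 - 2114) = √23833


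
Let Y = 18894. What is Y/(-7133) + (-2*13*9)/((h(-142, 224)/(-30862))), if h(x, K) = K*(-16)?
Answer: -1842148545/913024 ≈ -2017.6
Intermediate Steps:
h(x, K) = -16*K
Y/(-7133) + (-2*13*9)/((h(-142, 224)/(-30862))) = 18894/(-7133) + (-2*13*9)/((-16*224/(-30862))) = 18894*(-1/7133) + (-26*9)/((-3584*(-1/30862))) = -18894/7133 - 234/1792/15431 = -18894/7133 - 234*15431/1792 = -18894/7133 - 1805427/896 = -1842148545/913024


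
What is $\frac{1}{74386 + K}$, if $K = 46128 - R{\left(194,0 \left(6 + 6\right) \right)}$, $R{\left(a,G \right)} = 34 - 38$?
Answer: $\frac{1}{120518} \approx 8.2975 \cdot 10^{-6}$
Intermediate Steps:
$R{\left(a,G \right)} = -4$
$K = 46132$ ($K = 46128 - -4 = 46128 + 4 = 46132$)
$\frac{1}{74386 + K} = \frac{1}{74386 + 46132} = \frac{1}{120518}$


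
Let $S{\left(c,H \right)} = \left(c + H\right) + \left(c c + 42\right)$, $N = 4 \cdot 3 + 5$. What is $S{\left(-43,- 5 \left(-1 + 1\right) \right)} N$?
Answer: $31416$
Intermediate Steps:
$N = 17$ ($N = 12 + 5 = 17$)
$S{\left(c,H \right)} = 42 + H + c + c^{2}$ ($S{\left(c,H \right)} = \left(H + c\right) + \left(c^{2} + 42\right) = \left(H + c\right) + \left(42 + c^{2}\right) = 42 + H + c + c^{2}$)
$S{\left(-43,- 5 \left(-1 + 1\right) \right)} N = \left(42 - 5 \left(-1 + 1\right) - 43 + \left(-43\right)^{2}\right) 17 = \left(42 - 0 - 43 + 1849\right) 17 = \left(42 + 0 - 43 + 1849\right) 17 = 1848 \cdot 17 = 31416$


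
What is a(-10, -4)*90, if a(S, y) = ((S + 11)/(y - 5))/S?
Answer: 1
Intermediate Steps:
a(S, y) = (11 + S)/(S*(-5 + y)) (a(S, y) = ((11 + S)/(-5 + y))/S = (11 + S)/(S*(-5 + y)))
a(-10, -4)*90 = ((11 - 10)/((-10)*(-5 - 4)))*90 = -⅒*1/(-9)*90 = -⅒*(-⅑)*1*90 = (1/90)*90 = 1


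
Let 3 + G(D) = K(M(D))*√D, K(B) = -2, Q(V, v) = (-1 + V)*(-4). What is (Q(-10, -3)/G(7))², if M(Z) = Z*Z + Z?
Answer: 71632/361 - 23232*√7/361 ≈ 28.160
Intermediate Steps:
Q(V, v) = 4 - 4*V
M(Z) = Z + Z² (M(Z) = Z² + Z = Z + Z²)
G(D) = -3 - 2*√D
(Q(-10, -3)/G(7))² = ((4 - 4*(-10))/(-3 - 2*√7))² = ((4 + 40)/(-3 - 2*√7))² = (44/(-3 - 2*√7))² = 1936/(-3 - 2*√7)²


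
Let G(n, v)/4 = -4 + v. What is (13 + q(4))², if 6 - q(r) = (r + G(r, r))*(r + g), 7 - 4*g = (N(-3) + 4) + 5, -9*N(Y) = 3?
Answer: 196/9 ≈ 21.778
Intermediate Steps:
N(Y) = -⅓ (N(Y) = -⅑*3 = -⅓)
G(n, v) = -16 + 4*v (G(n, v) = 4*(-4 + v) = -16 + 4*v)
g = -5/12 (g = 7/4 - ((-⅓ + 4) + 5)/4 = 7/4 - (11/3 + 5)/4 = 7/4 - ¼*26/3 = 7/4 - 13/6 = -5/12 ≈ -0.41667)
q(r) = 6 - (-16 + 5*r)*(-5/12 + r) (q(r) = 6 - (r + (-16 + 4*r))*(r - 5/12) = 6 - (-16 + 5*r)*(-5/12 + r))
(13 + q(4))² = (13 + (-⅔ - 5*4² + (217/12)*4))² = (13 + (-⅔ - 5*16 + 217/3))² = (13 + (-⅔ - 80 + 217/3))² = (13 - 25/3)² = (14/3)² = 196/9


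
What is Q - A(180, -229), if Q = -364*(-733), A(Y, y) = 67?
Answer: 266745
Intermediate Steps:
Q = 266812
Q - A(180, -229) = 266812 - 1*67 = 266812 - 67 = 266745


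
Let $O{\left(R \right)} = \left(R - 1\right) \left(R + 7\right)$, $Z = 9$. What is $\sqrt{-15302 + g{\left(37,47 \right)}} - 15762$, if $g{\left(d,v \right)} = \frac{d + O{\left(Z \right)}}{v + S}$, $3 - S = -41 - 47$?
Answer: $-15762 + \frac{i \sqrt{32376502}}{46} \approx -15762.0 + 123.7 i$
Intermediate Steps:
$S = 91$ ($S = 3 - \left(-41 - 47\right) = 3 - -88 = 3 + 88 = 91$)
$O{\left(R \right)} = \left(-1 + R\right) \left(7 + R\right)$
$g{\left(d,v \right)} = \frac{128 + d}{91 + v}$ ($g{\left(d,v \right)} = \frac{d + \left(-7 + 9^{2} + 6 \cdot 9\right)}{v + 91} = \frac{d + \left(-7 + 81 + 54\right)}{91 + v} = \frac{d + 128}{91 + v} = \frac{128 + d}{91 + v}$)
$\sqrt{-15302 + g{\left(37,47 \right)}} - 15762 = \sqrt{-15302 + \frac{128 + 37}{91 + 47}} - 15762 = \sqrt{-15302 + \frac{1}{138} \cdot 165} - 15762 = \sqrt{-15302 + \frac{55}{46}} - 15762 = \sqrt{- \frac{703837}{46}} - 15762 = \frac{i \sqrt{32376502}}{46} - 15762 = -15762 + \frac{i \sqrt{32376502}}{46}$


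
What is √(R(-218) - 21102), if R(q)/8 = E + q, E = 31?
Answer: I*√22598 ≈ 150.33*I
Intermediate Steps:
R(q) = 248 + 8*q (R(q) = 8*(31 + q) = 248 + 8*q)
√(R(-218) - 21102) = √((248 + 8*(-218)) - 21102) = √((248 - 1744) - 21102) = √(-1496 - 21102) = √(-22598) = I*√22598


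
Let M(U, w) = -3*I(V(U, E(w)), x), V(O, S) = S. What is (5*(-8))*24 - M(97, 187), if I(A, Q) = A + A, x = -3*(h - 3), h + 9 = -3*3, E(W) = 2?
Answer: -948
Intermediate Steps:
h = -18 (h = -9 - 3*3 = -9 - 9 = -18)
x = 63 (x = -3*(-18 - 3) = -3*(-21) = 63)
I(A, Q) = 2*A
M(U, w) = -12 (M(U, w) = -6*2 = -3*4 = -12)
(5*(-8))*24 - M(97, 187) = (5*(-8))*24 - 1*(-12) = -40*24 + 12 = -960 + 12 = -948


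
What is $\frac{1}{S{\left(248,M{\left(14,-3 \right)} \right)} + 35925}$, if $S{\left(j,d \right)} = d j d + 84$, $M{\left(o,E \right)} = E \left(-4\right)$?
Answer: $\frac{1}{71721} \approx 1.3943 \cdot 10^{-5}$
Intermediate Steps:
$M{\left(o,E \right)} = - 4 E$
$S{\left(j,d \right)} = 84 + j d^{2}$ ($S{\left(j,d \right)} = j d^{2} + 84 = 84 + j d^{2}$)
$\frac{1}{S{\left(248,M{\left(14,-3 \right)} \right)} + 35925} = \frac{1}{\left(84 + 248 \left(\left(-4\right) \left(-3\right)\right)^{2}\right) + 35925} = \frac{1}{\left(84 + 248 \cdot 12^{2}\right) + 35925} = \frac{1}{\left(84 + 248 \cdot 144\right) + 35925} = \frac{1}{\left(84 + 35712\right) + 35925} = \frac{1}{35796 + 35925} = \frac{1}{71721}$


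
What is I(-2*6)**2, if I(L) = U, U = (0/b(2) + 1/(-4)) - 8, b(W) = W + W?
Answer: 1089/16 ≈ 68.063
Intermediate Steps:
b(W) = 2*W
U = -33/4 (U = (0/((2*2)) + 1/(-4)) - 8 = (0/4 + 1*(-1/4)) - 8 = (0*(1/4) - 1/4) - 8 = (0 - 1/4) - 8 = -1/4 - 8 = -33/4 ≈ -8.2500)
I(L) = -33/4
I(-2*6)**2 = (-33/4)**2 = 1089/16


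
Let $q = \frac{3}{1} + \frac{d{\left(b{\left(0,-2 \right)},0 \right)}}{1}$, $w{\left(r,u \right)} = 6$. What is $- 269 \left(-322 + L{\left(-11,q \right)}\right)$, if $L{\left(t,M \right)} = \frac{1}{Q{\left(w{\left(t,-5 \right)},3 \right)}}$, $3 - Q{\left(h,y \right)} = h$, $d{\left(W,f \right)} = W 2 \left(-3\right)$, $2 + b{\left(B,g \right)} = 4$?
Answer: $\frac{260123}{3} \approx 86708.0$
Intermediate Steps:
$b{\left(B,g \right)} = 2$ ($b{\left(B,g \right)} = -2 + 4 = 2$)
$d{\left(W,f \right)} = - 6 W$ ($d{\left(W,f \right)} = 2 W \left(-3\right) = - 6 W$)
$Q{\left(h,y \right)} = 3 - h$
$q = -9$ ($q = \frac{3}{1} + \frac{\left(-6\right) 2}{1} = 3 \cdot 1 - 12 = 3 - 12 = -9$)
$L{\left(t,M \right)} = - \frac{1}{3}$ ($L{\left(t,M \right)} = \frac{1}{3 - 6} = \frac{1}{-3} = - \frac{1}{3}$)
$- 269 \left(-322 + L{\left(-11,q \right)}\right) = - 269 \left(-322 - \frac{1}{3}\right) = \left(-269\right) \left(- \frac{967}{3}\right) = \frac{260123}{3}$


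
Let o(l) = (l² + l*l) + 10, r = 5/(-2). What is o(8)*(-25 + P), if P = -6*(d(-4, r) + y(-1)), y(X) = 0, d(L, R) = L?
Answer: -138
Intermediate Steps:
r = -5/2 (r = 5*(-½) = -5/2 ≈ -2.5000)
P = 24 (P = -6*(-4 + 0) = -6*(-4) = 24)
o(l) = 10 + 2*l² (o(l) = (l² + l²) + 10 = 2*l² + 10 = 10 + 2*l²)
o(8)*(-25 + P) = (10 + 2*8²)*(-25 + 24) = (10 + 2*64)*(-1) = (10 + 128)*(-1) = 138*(-1) = -138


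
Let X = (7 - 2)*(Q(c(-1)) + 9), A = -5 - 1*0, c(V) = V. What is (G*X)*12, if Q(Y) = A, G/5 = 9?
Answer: 10800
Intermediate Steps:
G = 45 (G = 5*9 = 45)
A = -5 (A = -5 + 0 = -5)
Q(Y) = -5
X = 20 (X = (7 - 2)*(-5 + 9) = 5*4 = 20)
(G*X)*12 = (45*20)*12 = 900*12 = 10800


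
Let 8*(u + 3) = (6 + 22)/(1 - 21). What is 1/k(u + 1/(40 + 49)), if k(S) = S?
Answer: -3560/11263 ≈ -0.31608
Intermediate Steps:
u = -127/40 (u = -3 + ((6 + 22)/(1 - 21))/8 = -3 + (28/(-20))/8 = -3 + (28*(-1/20))/8 = -3 + (⅛)*(-7/5) = -3 - 7/40 = -127/40 ≈ -3.1750)
1/k(u + 1/(40 + 49)) = 1/(-127/40 + 1/(40 + 49)) = 1/(-127/40 + 1/89) = 1/(-11263/3560) = -3560/11263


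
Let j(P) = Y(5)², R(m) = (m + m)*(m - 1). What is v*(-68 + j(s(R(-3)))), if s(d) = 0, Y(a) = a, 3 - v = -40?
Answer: -1849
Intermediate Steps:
v = 43 (v = 3 - 1*(-40) = 3 + 40 = 43)
R(m) = 2*m*(-1 + m) (R(m) = (2*m)*(-1 + m) = 2*m*(-1 + m))
j(P) = 25 (j(P) = 5² = 25)
v*(-68 + j(s(R(-3)))) = 43*(-68 + 25) = 43*(-43) = -1849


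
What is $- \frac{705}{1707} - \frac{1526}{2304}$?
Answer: $- \frac{704867}{655488} \approx -1.0753$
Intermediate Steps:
$- \frac{705}{1707} - \frac{1526}{2304} = \left(-705\right) \frac{1}{1707} - \frac{763}{1152} = - \frac{235}{569} - \frac{763}{1152} = - \frac{704867}{655488}$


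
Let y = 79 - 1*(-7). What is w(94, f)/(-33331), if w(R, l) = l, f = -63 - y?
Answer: 149/33331 ≈ 0.0044703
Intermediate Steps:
y = 86 (y = 79 + 7 = 86)
f = -149 (f = -63 - 1*86 = -63 - 86 = -149)
w(94, f)/(-33331) = -149/(-33331) = -149*(-1/33331) = 149/33331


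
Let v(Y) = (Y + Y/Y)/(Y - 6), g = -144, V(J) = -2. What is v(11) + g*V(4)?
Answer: 1452/5 ≈ 290.40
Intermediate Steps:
v(Y) = (1 + Y)/(-6 + Y) (v(Y) = (Y + 1)/(-6 + Y) = (1 + Y)/(-6 + Y))
v(11) + g*V(4) = (1 + 11)/(-6 + 11) - 144*(-2) = 12/5 + 288 = 1452/5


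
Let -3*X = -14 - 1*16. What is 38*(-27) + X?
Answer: -1016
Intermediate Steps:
X = 10 (X = -(-14 - 1*16)/3 = -(-14 - 16)/3 = -1/3*(-30) = 10)
38*(-27) + X = 38*(-27) + 10 = -1026 + 10 = -1016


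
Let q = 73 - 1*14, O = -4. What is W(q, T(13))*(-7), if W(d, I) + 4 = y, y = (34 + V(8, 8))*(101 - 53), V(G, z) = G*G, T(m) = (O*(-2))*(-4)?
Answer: -32900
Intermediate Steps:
T(m) = -32 (T(m) = -4*(-2)*(-4) = 8*(-4) = -32)
V(G, z) = G²
q = 59 (q = 73 - 14 = 59)
y = 4704 (y = (34 + 8²)*(101 - 53) = (34 + 64)*48 = 98*48 = 4704)
W(d, I) = 4700 (W(d, I) = -4 + 4704 = 4700)
W(q, T(13))*(-7) = 4700*(-7) = -32900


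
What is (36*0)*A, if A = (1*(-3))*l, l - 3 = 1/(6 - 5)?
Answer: 0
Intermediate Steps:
l = 4 (l = 3 + 1/(6 - 5) = 3 + 1/1 = 3 + 1 = 4)
A = -12 (A = (1*(-3))*4 = -3*4 = -12)
(36*0)*A = (36*0)*(-12) = 0*(-12) = 0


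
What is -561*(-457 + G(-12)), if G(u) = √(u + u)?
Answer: 256377 - 1122*I*√6 ≈ 2.5638e+5 - 2748.3*I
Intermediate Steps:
G(u) = √2*√u (G(u) = √(2*u) = √2*√u)
-561*(-457 + G(-12)) = -561*(-457 + √2*√(-12)) = -561*(-457 + √2*(2*I*√3)) = -561*(-457 + 2*I*√6) = 256377 - 1122*I*√6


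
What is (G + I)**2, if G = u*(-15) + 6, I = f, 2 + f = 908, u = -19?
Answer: 1432809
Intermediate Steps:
f = 906 (f = -2 + 908 = 906)
I = 906
G = 291 (G = -19*(-15) + 6 = 285 + 6 = 291)
(G + I)**2 = (291 + 906)**2 = 1197**2 = 1432809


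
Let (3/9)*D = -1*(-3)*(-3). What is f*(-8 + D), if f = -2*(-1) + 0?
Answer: -70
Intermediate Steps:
D = -27 (D = 3*(-1*(-3)*(-3)) = 3*(3*(-3)) = 3*(-9) = -27)
f = 2 (f = 2 + 0 = 2)
f*(-8 + D) = 2*(-8 - 27) = 2*(-35) = -70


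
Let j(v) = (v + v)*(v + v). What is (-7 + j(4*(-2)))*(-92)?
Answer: -22908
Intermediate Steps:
j(v) = 4*v² (j(v) = (2*v)*(2*v) = 4*v²)
(-7 + j(4*(-2)))*(-92) = (-7 + 4*(4*(-2))²)*(-92) = (-7 + 4*(-8)²)*(-92) = (-7 + 4*64)*(-92) = (-7 + 256)*(-92) = 249*(-92) = -22908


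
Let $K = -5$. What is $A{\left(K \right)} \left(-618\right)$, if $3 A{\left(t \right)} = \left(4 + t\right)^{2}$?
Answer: $-206$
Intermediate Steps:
$A{\left(t \right)} = \frac{\left(4 + t\right)^{2}}{3}$
$A{\left(K \right)} \left(-618\right) = \frac{\left(4 - 5\right)^{2}}{3} \left(-618\right) = \frac{\left(-1\right)^{2}}{3} \left(-618\right) = \frac{1}{3} \cdot 1 \left(-618\right) = \frac{1}{3} \left(-618\right) = -206$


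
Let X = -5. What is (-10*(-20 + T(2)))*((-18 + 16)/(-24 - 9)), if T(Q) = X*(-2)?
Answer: 200/33 ≈ 6.0606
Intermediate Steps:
T(Q) = 10 (T(Q) = -5*(-2) = 10)
(-10*(-20 + T(2)))*((-18 + 16)/(-24 - 9)) = (-10*(-20 + 10))*((-18 + 16)/(-24 - 9)) = (-10*(-10))*(-2/(-33)) = 100*(-2*(-1/33)) = 100*(2/33) = 200/33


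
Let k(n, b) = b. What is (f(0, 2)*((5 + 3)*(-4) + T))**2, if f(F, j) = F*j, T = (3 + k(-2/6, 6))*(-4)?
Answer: 0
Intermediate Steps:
T = -36 (T = (3 + 6)*(-4) = 9*(-4) = -36)
(f(0, 2)*((5 + 3)*(-4) + T))**2 = ((0*2)*((5 + 3)*(-4) - 36))**2 = (0*(8*(-4) - 36))**2 = (0*(-32 - 36))**2 = (0*(-68))**2 = 0**2 = 0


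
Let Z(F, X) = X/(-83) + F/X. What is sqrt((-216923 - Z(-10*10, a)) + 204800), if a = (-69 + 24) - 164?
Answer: I*sqrt(3648935586714)/17347 ≈ 110.12*I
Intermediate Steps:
a = -209 (a = -45 - 164 = -209)
Z(F, X) = -X/83 + F/X (Z(F, X) = X*(-1/83) + F/X = -X/83 + F/X)
sqrt((-216923 - Z(-10*10, a)) + 204800) = sqrt((-216923 - (-1/83*(-209) - 10*10/(-209))) + 204800) = sqrt((-216923 - (209/83 - 100*(-1/209))) + 204800) = sqrt((-216923 - (209/83 + 100/209)) + 204800) = sqrt((-216923 - 1*51981/17347) + 204800) = sqrt((-216923 - 51981/17347) + 204800) = sqrt(-3763015262/17347 + 204800) = sqrt(-210349662/17347) = I*sqrt(3648935586714)/17347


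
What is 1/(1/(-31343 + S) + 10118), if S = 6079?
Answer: 25264/255621151 ≈ 9.8834e-5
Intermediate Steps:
1/(1/(-31343 + S) + 10118) = 1/(1/(-31343 + 6079) + 10118) = 1/(1/(-25264) + 10118) = 1/(-1/25264 + 10118) = 1/(255621151/25264) = 25264/255621151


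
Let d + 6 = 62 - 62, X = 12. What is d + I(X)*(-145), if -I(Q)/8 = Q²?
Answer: 167034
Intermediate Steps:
d = -6 (d = -6 + (62 - 62) = -6 + 0 = -6)
I(Q) = -8*Q²
d + I(X)*(-145) = -6 - 8*12²*(-145) = -6 - 8*144*(-145) = -6 - 1152*(-145) = -6 + 167040 = 167034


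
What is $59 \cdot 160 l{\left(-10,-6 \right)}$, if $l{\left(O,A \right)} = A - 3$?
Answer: $-84960$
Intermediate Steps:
$l{\left(O,A \right)} = -3 + A$
$59 \cdot 160 l{\left(-10,-6 \right)} = 59 \cdot 160 \left(-3 - 6\right) = 9440 \left(-9\right) = -84960$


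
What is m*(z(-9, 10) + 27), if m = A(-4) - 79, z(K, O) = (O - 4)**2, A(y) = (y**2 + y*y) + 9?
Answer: -2394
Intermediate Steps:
A(y) = 9 + 2*y**2 (A(y) = (y**2 + y**2) + 9 = 2*y**2 + 9 = 9 + 2*y**2)
z(K, O) = (-4 + O)**2
m = -38 (m = (9 + 2*(-4)**2) - 79 = (9 + 2*16) - 79 = (9 + 32) - 79 = 41 - 79 = -38)
m*(z(-9, 10) + 27) = -38*((-4 + 10)**2 + 27) = -38*(6**2 + 27) = -38*(36 + 27) = -38*63 = -2394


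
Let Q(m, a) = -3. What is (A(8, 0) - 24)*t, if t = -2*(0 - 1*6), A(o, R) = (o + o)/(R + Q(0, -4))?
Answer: -352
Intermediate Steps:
A(o, R) = 2*o/(-3 + R) (A(o, R) = (o + o)/(R - 3) = (2*o)/(-3 + R) = 2*o/(-3 + R))
t = 12 (t = -2*(0 - 6) = -2*(-6) = 12)
(A(8, 0) - 24)*t = (2*8/(-3 + 0) - 24)*12 = (2*8/(-3) - 24)*12 = (2*8*(-⅓) - 24)*12 = (-16/3 - 24)*12 = -88/3*12 = -352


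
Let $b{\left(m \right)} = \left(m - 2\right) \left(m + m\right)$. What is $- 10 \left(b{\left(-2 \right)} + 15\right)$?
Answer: $-310$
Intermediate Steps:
$b{\left(m \right)} = 2 m \left(-2 + m\right)$ ($b{\left(m \right)} = \left(-2 + m\right) 2 m = 2 m \left(-2 + m\right)$)
$- 10 \left(b{\left(-2 \right)} + 15\right) = - 10 \left(2 \left(-2\right) \left(-2 - 2\right) + 15\right) = - 10 \left(2 \left(-2\right) \left(-4\right) + 15\right) = - 10 \left(16 + 15\right) = \left(-10\right) 31 = -310$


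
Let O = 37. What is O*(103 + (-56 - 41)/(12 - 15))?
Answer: 15022/3 ≈ 5007.3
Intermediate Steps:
O*(103 + (-56 - 41)/(12 - 15)) = 37*(103 + (-56 - 41)/(12 - 15)) = 37*(103 - 97/(-3)) = 37*(103 - 97*(-⅓)) = 37*(103 + 97/3) = 37*(406/3) = 15022/3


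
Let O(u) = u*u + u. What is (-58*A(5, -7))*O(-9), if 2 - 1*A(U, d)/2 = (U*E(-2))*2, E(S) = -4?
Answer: -350784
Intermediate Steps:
A(U, d) = 4 + 16*U (A(U, d) = 4 - 2*U*(-4)*2 = 4 - 2*(-4*U)*2 = 4 - (-16)*U = 4 + 16*U)
O(u) = u + u**2 (O(u) = u**2 + u = u + u**2)
(-58*A(5, -7))*O(-9) = (-58*(4 + 16*5))*(-9*(1 - 9)) = (-58*(4 + 80))*(-9*(-8)) = -58*84*72 = -4872*72 = -350784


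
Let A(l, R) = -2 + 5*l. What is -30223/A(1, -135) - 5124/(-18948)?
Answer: -47720836/4737 ≈ -10074.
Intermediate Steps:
-30223/A(1, -135) - 5124/(-18948) = -30223/(-2 + 5*1) - 5124/(-18948) = -30223/(-2 + 5) - 5124*(-1/18948) = -30223/3 + 427/1579 = -47720836/4737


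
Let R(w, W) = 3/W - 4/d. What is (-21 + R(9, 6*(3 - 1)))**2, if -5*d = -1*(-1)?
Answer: 9/16 ≈ 0.56250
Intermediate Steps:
d = -1/5 (d = -(-1)*(-1)/5 = -1/5*1 = -1/5 ≈ -0.20000)
R(w, W) = 20 + 3/W (R(w, W) = 3/W - 4/(-1/5) = 3/W - 4*(-5) = 3/W + 20 = 20 + 3/W)
(-21 + R(9, 6*(3 - 1)))**2 = (-21 + (20 + 3/((6*(3 - 1)))))**2 = (-21 + (20 + 3/((6*2))))**2 = (-21 + (20 + 3/12))**2 = (-21 + (20 + 3*(1/12)))**2 = (-21 + (20 + 1/4))**2 = (-21 + 81/4)**2 = (-3/4)**2 = 9/16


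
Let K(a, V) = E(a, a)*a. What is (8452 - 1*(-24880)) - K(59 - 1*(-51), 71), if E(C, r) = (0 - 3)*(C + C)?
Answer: 105932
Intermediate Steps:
E(C, r) = -6*C
K(a, V) = -6*a² (K(a, V) = (-6*a)*a = -6*a²)
(8452 - 1*(-24880)) - K(59 - 1*(-51), 71) = (8452 - 1*(-24880)) - (-6)*(59 - 1*(-51))² = (8452 + 24880) - (-6)*(59 + 51)² = 33332 - (-6)*110² = 33332 - (-6)*12100 = 33332 - 1*(-72600) = 33332 + 72600 = 105932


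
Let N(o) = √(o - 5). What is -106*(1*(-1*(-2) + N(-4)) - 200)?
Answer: 20988 - 318*I ≈ 20988.0 - 318.0*I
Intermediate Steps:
N(o) = √(-5 + o)
-106*(1*(-1*(-2) + N(-4)) - 200) = -106*(1*(-1*(-2) + √(-5 - 4)) - 200) = -106*(1*(2 + √(-9)) - 200) = -106*(1*(2 + 3*I) - 200) = -106*((2 + 3*I) - 200) = -106*(-198 + 3*I) = 20988 - 318*I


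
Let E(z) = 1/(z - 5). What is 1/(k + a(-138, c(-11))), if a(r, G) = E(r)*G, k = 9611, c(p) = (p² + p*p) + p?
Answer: 13/124922 ≈ 0.00010406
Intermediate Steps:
c(p) = p + 2*p² (c(p) = (p² + p²) + p = 2*p² + p = p + 2*p²)
E(z) = 1/(-5 + z)
a(r, G) = G/(-5 + r)
1/(k + a(-138, c(-11))) = 1/(9611 + (-11*(1 + 2*(-11)))/(-5 - 138)) = 1/(9611 - 11*(1 - 22)/(-143)) = 1/(9611 - 11*(-21)*(-1/143)) = 1/(9611 + 231*(-1/143)) = 1/(9611 - 21/13) = 1/(124922/13) = 13/124922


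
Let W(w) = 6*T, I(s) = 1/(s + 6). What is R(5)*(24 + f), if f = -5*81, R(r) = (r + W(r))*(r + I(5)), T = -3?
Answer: 277368/11 ≈ 25215.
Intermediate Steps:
I(s) = 1/(6 + s)
W(w) = -18 (W(w) = 6*(-3) = -18)
R(r) = (-18 + r)*(1/11 + r) (R(r) = (r - 18)*(r + 1/(6 + 5)) = (-18 + r)*(r + 1/11) = (-18 + r)*(1/11 + r))
f = -405
R(5)*(24 + f) = (-18/11 + 5**2 - 197/11*5)*(24 - 405) = (-18/11 + 25 - 985/11)*(-381) = -728/11*(-381) = 277368/11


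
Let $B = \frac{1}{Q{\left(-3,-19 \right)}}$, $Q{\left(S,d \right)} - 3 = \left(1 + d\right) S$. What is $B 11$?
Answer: $\frac{11}{57} \approx 0.19298$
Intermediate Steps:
$Q{\left(S,d \right)} = 3 + S \left(1 + d\right)$ ($Q{\left(S,d \right)} = 3 + \left(1 + d\right) S = 3 + S \left(1 + d\right)$)
$B = \frac{1}{57}$ ($B = \frac{1}{3 - 3 - -57} = \frac{1}{3 - 3 + 57} = \frac{1}{57} \approx 0.017544$)
$B 11 = \frac{1}{57} \cdot 11 = \frac{11}{57}$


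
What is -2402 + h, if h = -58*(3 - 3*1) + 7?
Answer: -2395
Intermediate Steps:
h = 7 (h = -58*(3 - 3) + 7 = -58*0 + 7 = 0 + 7 = 7)
-2402 + h = -2402 + 7 = -2395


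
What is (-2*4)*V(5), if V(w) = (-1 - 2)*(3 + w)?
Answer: 192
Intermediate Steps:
V(w) = -9 - 3*w (V(w) = -3*(3 + w) = -9 - 3*w)
(-2*4)*V(5) = (-2*4)*(-9 - 3*5) = -8*(-9 - 15) = -8*(-24) = 192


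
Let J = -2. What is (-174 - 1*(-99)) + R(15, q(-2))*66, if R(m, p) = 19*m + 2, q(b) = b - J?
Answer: 18867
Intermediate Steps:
q(b) = 2 + b (q(b) = b - 1*(-2) = b + 2 = 2 + b)
R(m, p) = 2 + 19*m
(-174 - 1*(-99)) + R(15, q(-2))*66 = (-174 - 1*(-99)) + (2 + 19*15)*66 = (-174 + 99) + (2 + 285)*66 = -75 + 287*66 = -75 + 18942 = 18867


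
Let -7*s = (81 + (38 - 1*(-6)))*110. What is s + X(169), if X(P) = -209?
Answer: -15213/7 ≈ -2173.3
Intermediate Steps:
s = -13750/7 (s = -(81 + (38 - 1*(-6)))*110/7 = -(81 + (38 + 6))*110/7 = -(81 + 44)*110/7 = -125*110/7 = -⅐*13750 = -13750/7 ≈ -1964.3)
s + X(169) = -13750/7 - 209 = -15213/7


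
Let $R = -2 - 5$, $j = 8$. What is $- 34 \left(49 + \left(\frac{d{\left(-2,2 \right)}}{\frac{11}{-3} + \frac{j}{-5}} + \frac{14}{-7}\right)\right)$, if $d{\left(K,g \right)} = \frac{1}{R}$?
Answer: $- \frac{884204}{553} \approx -1598.9$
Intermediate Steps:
$R = -7$
$d{\left(K,g \right)} = - \frac{1}{7}$ ($d{\left(K,g \right)} = \frac{1}{-7} = - \frac{1}{7}$)
$- 34 \left(49 + \left(\frac{d{\left(-2,2 \right)}}{\frac{11}{-3} + \frac{j}{-5}} + \frac{14}{-7}\right)\right) = - 34 \left(49 - \left(2 + \frac{1}{7 \left(\frac{11}{-3} + \frac{8}{-5}\right)}\right)\right) = - 34 \left(49 - \left(2 + \frac{1}{7 \left(11 \left(- \frac{1}{3}\right) + 8 \left(- \frac{1}{5}\right)\right)}\right)\right) = - 34 \left(49 - \left(2 + \frac{1}{7 \left(- \frac{11}{3} - \frac{8}{5}\right)}\right)\right) = - 34 \left(49 - \left(2 + \frac{1}{7 \left(- \frac{79}{15}\right)}\right)\right) = - 34 \left(49 - \frac{1091}{553}\right) = \left(-34\right) \frac{26006}{553} = - \frac{884204}{553}$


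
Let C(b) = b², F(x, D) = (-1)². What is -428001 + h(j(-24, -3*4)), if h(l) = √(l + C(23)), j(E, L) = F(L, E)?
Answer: -428001 + √530 ≈ -4.2798e+5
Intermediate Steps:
F(x, D) = 1
j(E, L) = 1
h(l) = √(529 + l) (h(l) = √(l + 23²) = √(l + 529) = √(529 + l))
-428001 + h(j(-24, -3*4)) = -428001 + √(529 + 1) = -428001 + √530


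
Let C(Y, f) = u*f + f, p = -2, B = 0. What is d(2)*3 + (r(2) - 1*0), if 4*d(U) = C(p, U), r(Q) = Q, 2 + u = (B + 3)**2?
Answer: 14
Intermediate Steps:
u = 7 (u = -2 + (0 + 3)**2 = -2 + 3**2 = -2 + 9 = 7)
C(Y, f) = 8*f (C(Y, f) = 7*f + f = 8*f)
d(U) = 2*U (d(U) = (8*U)/4 = 2*U)
d(2)*3 + (r(2) - 1*0) = (2*2)*3 + (2 - 1*0) = 4*3 + (2 + 0) = 12 + 2 = 14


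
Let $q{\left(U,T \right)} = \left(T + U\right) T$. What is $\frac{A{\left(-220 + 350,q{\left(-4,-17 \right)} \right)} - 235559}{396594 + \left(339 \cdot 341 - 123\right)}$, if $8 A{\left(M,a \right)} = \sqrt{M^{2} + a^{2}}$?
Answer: $- \frac{235559}{512070} + \frac{\sqrt{144349}}{4096560} \approx -0.45992$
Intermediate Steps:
$q{\left(U,T \right)} = T \left(T + U\right)$
$A{\left(M,a \right)} = \frac{\sqrt{M^{2} + a^{2}}}{8}$
$\frac{A{\left(-220 + 350,q{\left(-4,-17 \right)} \right)} - 235559}{396594 + \left(339 \cdot 341 - 123\right)} = \frac{\frac{\sqrt{\left(-220 + 350\right)^{2} + \left(- 17 \left(-17 - 4\right)\right)^{2}}}{8} - 235559}{396594 + \left(339 \cdot 341 - 123\right)} = \frac{\frac{\sqrt{130^{2} + \left(\left(-17\right) \left(-21\right)\right)^{2}}}{8} - 235559}{396594 + \left(115599 - 123\right)} = \frac{\frac{\sqrt{16900 + 357^{2}}}{8} - 235559}{396594 + 115476} = \frac{\frac{\sqrt{16900 + 127449}}{8} - 235559}{512070} = \left(\frac{\sqrt{144349}}{8} - 235559\right) \frac{1}{512070} = \left(-235559 + \frac{\sqrt{144349}}{8}\right) \frac{1}{512070} = - \frac{235559}{512070} + \frac{\sqrt{144349}}{4096560}$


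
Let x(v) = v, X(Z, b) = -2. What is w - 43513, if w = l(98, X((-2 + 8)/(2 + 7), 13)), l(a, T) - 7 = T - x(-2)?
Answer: -43506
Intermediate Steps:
l(a, T) = 9 + T (l(a, T) = 7 + (T - 1*(-2)) = 7 + (T + 2) = 7 + (2 + T) = 9 + T)
w = 7 (w = 9 - 2 = 7)
w - 43513 = 7 - 43513 = -43506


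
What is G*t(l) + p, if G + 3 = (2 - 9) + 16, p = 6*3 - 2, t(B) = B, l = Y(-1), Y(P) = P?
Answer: 10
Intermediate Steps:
l = -1
p = 16 (p = 18 - 2 = 16)
G = 6 (G = -3 + ((2 - 9) + 16) = -3 + (-7 + 16) = -3 + 9 = 6)
G*t(l) + p = 6*(-1) + 16 = -6 + 16 = 10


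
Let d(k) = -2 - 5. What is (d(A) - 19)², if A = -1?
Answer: 676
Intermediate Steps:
d(k) = -7
(d(A) - 19)² = (-7 - 19)² = (-26)² = 676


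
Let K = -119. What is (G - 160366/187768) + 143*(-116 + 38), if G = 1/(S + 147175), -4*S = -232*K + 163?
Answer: -587439804958815/52662258236 ≈ -11155.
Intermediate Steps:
S = -27771/4 (S = -(-232*(-119) + 163)/4 = -(27608 + 163)/4 = -1/4*27771 = -27771/4 ≈ -6942.8)
G = 4/560929 (G = 1/(-27771/4 + 147175) = 1/(560929/4) = 4/560929 ≈ 7.1310e-6)
(G - 160366/187768) + 143*(-116 + 38) = (4/560929 - 160366/187768) + 143*(-116 + 38) = (4/560929 - 160366*1/187768) + 143*(-78) = (4/560929 - 80183/93884) - 11154 = -44976594471/52662258236 - 11154 = -587439804958815/52662258236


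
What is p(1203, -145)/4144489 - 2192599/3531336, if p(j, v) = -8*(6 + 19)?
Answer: -9087908704111/14635583207304 ≈ -0.62095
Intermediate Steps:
p(j, v) = -200 (p(j, v) = -8*25 = -200)
p(1203, -145)/4144489 - 2192599/3531336 = -200/4144489 - 2192599/3531336 = -9087908704111/14635583207304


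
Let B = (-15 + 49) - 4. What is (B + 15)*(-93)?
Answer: -4185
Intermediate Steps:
B = 30 (B = 34 - 4 = 30)
(B + 15)*(-93) = (30 + 15)*(-93) = 45*(-93) = -4185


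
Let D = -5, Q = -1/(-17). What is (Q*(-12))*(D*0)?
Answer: 0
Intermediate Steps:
Q = 1/17 (Q = -1*(-1/17) = 1/17 ≈ 0.058824)
(Q*(-12))*(D*0) = ((1/17)*(-12))*(-5*0) = -12/17*0 = 0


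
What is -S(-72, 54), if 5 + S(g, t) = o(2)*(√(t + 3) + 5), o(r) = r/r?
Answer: -√57 ≈ -7.5498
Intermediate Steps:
o(r) = 1
S(g, t) = √(3 + t) (S(g, t) = -5 + 1*(√(t + 3) + 5) = -5 + 1*(√(3 + t) + 5) = -5 + 1*(5 + √(3 + t)) = -5 + (5 + √(3 + t)) = √(3 + t))
-S(-72, 54) = -√(3 + 54) = -√57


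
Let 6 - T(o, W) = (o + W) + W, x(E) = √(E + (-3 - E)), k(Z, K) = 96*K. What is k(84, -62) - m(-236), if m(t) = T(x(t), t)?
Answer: -6430 + I*√3 ≈ -6430.0 + 1.732*I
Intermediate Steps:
x(E) = I*√3 (x(E) = √(-3) = I*√3)
T(o, W) = 6 - o - 2*W (T(o, W) = 6 - ((o + W) + W) = 6 - ((W + o) + W) = 6 - (o + 2*W) = 6 + (-o - 2*W) = 6 - o - 2*W)
m(t) = 6 - 2*t - I*√3 (m(t) = 6 - I*√3 - 2*t = 6 - 2*t - I*√3)
k(84, -62) - m(-236) = 96*(-62) - (6 - 2*(-236) - I*√3) = -5952 - (6 + 472 - I*√3) = -5952 - (478 - I*√3) = -5952 + (-478 + I*√3) = -6430 + I*√3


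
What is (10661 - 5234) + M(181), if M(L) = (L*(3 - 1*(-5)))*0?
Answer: 5427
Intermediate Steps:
M(L) = 0 (M(L) = (L*(3 + 5))*0 = (L*8)*0 = (8*L)*0 = 0)
(10661 - 5234) + M(181) = (10661 - 5234) + 0 = 5427 + 0 = 5427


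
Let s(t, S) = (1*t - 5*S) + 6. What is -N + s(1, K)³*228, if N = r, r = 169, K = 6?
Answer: -2774245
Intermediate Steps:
s(t, S) = 6 + t - 5*S (s(t, S) = (t - 5*S) + 6 = 6 + t - 5*S)
N = 169
-N + s(1, K)³*228 = -1*169 + (6 + 1 - 5*6)³*228 = -169 + (6 + 1 - 30)³*228 = -169 + (-23)³*228 = -169 - 12167*228 = -169 - 2774076 = -2774245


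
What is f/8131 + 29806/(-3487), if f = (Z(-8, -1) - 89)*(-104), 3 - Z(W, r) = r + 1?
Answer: -211164858/28352797 ≈ -7.4478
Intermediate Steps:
Z(W, r) = 2 - r (Z(W, r) = 3 - (r + 1) = 3 - (1 + r) = 3 + (-1 - r) = 2 - r)
f = 8944 (f = ((2 - 1*(-1)) - 89)*(-104) = ((2 + 1) - 89)*(-104) = (3 - 89)*(-104) = -86*(-104) = 8944)
f/8131 + 29806/(-3487) = 8944/8131 + 29806/(-3487) = 8944*(1/8131) + 29806*(-1/3487) = 8944/8131 - 29806/3487 = -211164858/28352797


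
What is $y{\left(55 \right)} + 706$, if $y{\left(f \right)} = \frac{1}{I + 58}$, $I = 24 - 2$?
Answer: $\frac{56481}{80} \approx 706.01$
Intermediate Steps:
$I = 22$
$y{\left(f \right)} = \frac{1}{80}$ ($y{\left(f \right)} = \frac{1}{22 + 58} = \frac{1}{80}$)
$y{\left(55 \right)} + 706 = \frac{1}{80} + 706 = \frac{56481}{80}$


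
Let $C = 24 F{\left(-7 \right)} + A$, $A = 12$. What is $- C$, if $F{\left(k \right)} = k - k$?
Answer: $-12$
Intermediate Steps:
$F{\left(k \right)} = 0$
$C = 12$ ($C = 24 \cdot 0 + 12 = 0 + 12 = 12$)
$- C = \left(-1\right) 12 = -12$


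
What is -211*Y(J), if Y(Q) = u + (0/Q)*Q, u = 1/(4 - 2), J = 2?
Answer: -211/2 ≈ -105.50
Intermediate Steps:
u = ½ (u = 1/2 = ½ ≈ 0.50000)
Y(Q) = ½ (Y(Q) = ½ + (0/Q)*Q = ½ + 0*Q = ½ + 0 = ½)
-211*Y(J) = -211*½ = -211/2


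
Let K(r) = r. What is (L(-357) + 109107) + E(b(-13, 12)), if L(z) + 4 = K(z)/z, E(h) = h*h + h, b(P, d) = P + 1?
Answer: 109236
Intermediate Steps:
b(P, d) = 1 + P
E(h) = h + h² (E(h) = h² + h = h + h²)
L(z) = -3 (L(z) = -4 + z/z = -4 + 1 = -3)
(L(-357) + 109107) + E(b(-13, 12)) = (-3 + 109107) + (1 - 13)*(1 + (1 - 13)) = 109104 - 12*(1 - 12) = 109104 - 12*(-11) = 109104 + 132 = 109236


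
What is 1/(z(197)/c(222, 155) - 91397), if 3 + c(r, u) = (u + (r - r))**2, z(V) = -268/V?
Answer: -2366167/216260565433 ≈ -1.0941e-5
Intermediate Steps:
c(r, u) = -3 + u**2 (c(r, u) = -3 + (u + (r - r))**2 = -3 + (u + 0)**2 = -3 + u**2)
1/(z(197)/c(222, 155) - 91397) = 1/((-268/197)/(-3 + 155**2) - 91397) = 1/((-268*1/197)/(-3 + 24025) - 91397) = 1/(-268/197/24022 - 91397) = 1/(-268/197*1/24022 - 91397) = 1/(-134/2366167 - 91397) = 1/(-216260565433/2366167) = -2366167/216260565433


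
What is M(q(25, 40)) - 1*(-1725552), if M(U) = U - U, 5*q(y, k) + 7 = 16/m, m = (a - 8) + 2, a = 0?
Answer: 1725552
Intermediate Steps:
m = -6 (m = (0 - 8) + 2 = -8 + 2 = -6)
q(y, k) = -29/15 (q(y, k) = -7/5 + (16/(-6))/5 = -7/5 + (16*(-⅙))/5 = -7/5 + (⅕)*(-8/3) = -7/5 - 8/15 = -29/15)
M(U) = 0
M(q(25, 40)) - 1*(-1725552) = 0 - 1*(-1725552) = 0 + 1725552 = 1725552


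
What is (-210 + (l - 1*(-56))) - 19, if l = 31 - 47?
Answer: -189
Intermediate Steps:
l = -16
(-210 + (l - 1*(-56))) - 19 = (-210 + (-16 - 1*(-56))) - 19 = (-210 + (-16 + 56)) - 19 = (-210 + 40) - 19 = -170 - 19 = -189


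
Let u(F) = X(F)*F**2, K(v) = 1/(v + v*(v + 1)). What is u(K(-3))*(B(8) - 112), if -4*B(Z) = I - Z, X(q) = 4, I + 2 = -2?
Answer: -436/9 ≈ -48.444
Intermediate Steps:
I = -4 (I = -2 - 2 = -4)
B(Z) = 1 + Z/4 (B(Z) = -(-4 - Z)/4 = 1 + Z/4)
K(v) = 1/(v + v*(1 + v))
u(F) = 4*F**2
u(K(-3))*(B(8) - 112) = (4*(1/((-3)*(2 - 3)))**2)*((1 + (1/4)*8) - 112) = (4*(-1/3/(-1))**2)*((1 + 2) - 112) = (4*(-1/3*(-1))**2)*(3 - 112) = (4*(1/3)**2)*(-109) = (4*(1/9))*(-109) = (4/9)*(-109) = -436/9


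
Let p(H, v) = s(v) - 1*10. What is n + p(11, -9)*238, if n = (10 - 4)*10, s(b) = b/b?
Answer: -2082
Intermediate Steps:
s(b) = 1
n = 60 (n = 6*10 = 60)
p(H, v) = -9 (p(H, v) = 1 - 1*10 = 1 - 10 = -9)
n + p(11, -9)*238 = 60 - 9*238 = 60 - 2142 = -2082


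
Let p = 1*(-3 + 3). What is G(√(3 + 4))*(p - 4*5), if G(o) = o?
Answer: -20*√7 ≈ -52.915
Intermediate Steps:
p = 0 (p = 1*0 = 0)
G(√(3 + 4))*(p - 4*5) = √(3 + 4)*(0 - 4*5) = √7*(0 - 20) = √7*(-20) = -20*√7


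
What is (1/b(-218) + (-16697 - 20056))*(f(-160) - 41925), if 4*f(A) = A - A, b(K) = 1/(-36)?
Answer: 1542378825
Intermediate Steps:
b(K) = -1/36
f(A) = 0 (f(A) = (A - A)/4 = (¼)*0 = 0)
(1/b(-218) + (-16697 - 20056))*(f(-160) - 41925) = (1/(-1/36) + (-16697 - 20056))*(0 - 41925) = (-36 - 36753)*(-41925) = -36789*(-41925) = 1542378825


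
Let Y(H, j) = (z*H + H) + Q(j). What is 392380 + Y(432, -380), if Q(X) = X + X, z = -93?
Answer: 351876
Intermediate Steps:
Q(X) = 2*X
Y(H, j) = -92*H + 2*j (Y(H, j) = (-93*H + H) + 2*j = -92*H + 2*j)
392380 + Y(432, -380) = 392380 + (-92*432 + 2*(-380)) = 392380 + (-39744 - 760) = 392380 - 40504 = 351876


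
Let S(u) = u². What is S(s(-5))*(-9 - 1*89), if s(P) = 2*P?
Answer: -9800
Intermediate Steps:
S(s(-5))*(-9 - 1*89) = (2*(-5))²*(-9 - 1*89) = (-10)²*(-9 - 89) = 100*(-98) = -9800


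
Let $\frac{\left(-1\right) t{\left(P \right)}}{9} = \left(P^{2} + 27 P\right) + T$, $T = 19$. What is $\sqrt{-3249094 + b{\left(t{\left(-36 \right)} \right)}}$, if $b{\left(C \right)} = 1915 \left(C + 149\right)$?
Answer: $2 i \sqrt{2218841} \approx 2979.2 i$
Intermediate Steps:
$t{\left(P \right)} = -171 - 243 P - 9 P^{2}$ ($t{\left(P \right)} = - 9 \left(\left(P^{2} + 27 P\right) + 19\right) = - 9 \left(19 + P^{2} + 27 P\right) = -171 - 243 P - 9 P^{2}$)
$b{\left(C \right)} = 285335 + 1915 C$ ($b{\left(C \right)} = 1915 \left(149 + C\right) = 285335 + 1915 C$)
$\sqrt{-3249094 + b{\left(t{\left(-36 \right)} \right)}} = \sqrt{-3249094 + \left(285335 + 1915 \left(-171 - -8748 - 9 \left(-36\right)^{2}\right)\right)} = \sqrt{-3249094 + \left(285335 + 1915 \left(-171 + 8748 - 11664\right)\right)} = \sqrt{-3249094 + \left(285335 + 1915 \left(-3087\right)\right)} = \sqrt{-3249094 + \left(285335 - 5911605\right)} = \sqrt{-3249094 - 5626270} = \sqrt{-8875364} = 2 i \sqrt{2218841}$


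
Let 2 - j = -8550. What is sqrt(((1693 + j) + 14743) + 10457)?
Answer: sqrt(35445) ≈ 188.27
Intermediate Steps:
j = 8552 (j = 2 - 1*(-8550) = 2 + 8550 = 8552)
sqrt(((1693 + j) + 14743) + 10457) = sqrt(((1693 + 8552) + 14743) + 10457) = sqrt((10245 + 14743) + 10457) = sqrt(24988 + 10457) = sqrt(35445)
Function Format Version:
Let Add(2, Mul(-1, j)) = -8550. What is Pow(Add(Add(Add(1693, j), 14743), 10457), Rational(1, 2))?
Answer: Pow(35445, Rational(1, 2)) ≈ 188.27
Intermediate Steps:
j = 8552 (j = Add(2, Mul(-1, -8550)) = Add(2, 8550) = 8552)
Pow(Add(Add(Add(1693, j), 14743), 10457), Rational(1, 2)) = Pow(Add(Add(Add(1693, 8552), 14743), 10457), Rational(1, 2)) = Pow(Add(Add(10245, 14743), 10457), Rational(1, 2)) = Pow(Add(24988, 10457), Rational(1, 2)) = Pow(35445, Rational(1, 2))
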